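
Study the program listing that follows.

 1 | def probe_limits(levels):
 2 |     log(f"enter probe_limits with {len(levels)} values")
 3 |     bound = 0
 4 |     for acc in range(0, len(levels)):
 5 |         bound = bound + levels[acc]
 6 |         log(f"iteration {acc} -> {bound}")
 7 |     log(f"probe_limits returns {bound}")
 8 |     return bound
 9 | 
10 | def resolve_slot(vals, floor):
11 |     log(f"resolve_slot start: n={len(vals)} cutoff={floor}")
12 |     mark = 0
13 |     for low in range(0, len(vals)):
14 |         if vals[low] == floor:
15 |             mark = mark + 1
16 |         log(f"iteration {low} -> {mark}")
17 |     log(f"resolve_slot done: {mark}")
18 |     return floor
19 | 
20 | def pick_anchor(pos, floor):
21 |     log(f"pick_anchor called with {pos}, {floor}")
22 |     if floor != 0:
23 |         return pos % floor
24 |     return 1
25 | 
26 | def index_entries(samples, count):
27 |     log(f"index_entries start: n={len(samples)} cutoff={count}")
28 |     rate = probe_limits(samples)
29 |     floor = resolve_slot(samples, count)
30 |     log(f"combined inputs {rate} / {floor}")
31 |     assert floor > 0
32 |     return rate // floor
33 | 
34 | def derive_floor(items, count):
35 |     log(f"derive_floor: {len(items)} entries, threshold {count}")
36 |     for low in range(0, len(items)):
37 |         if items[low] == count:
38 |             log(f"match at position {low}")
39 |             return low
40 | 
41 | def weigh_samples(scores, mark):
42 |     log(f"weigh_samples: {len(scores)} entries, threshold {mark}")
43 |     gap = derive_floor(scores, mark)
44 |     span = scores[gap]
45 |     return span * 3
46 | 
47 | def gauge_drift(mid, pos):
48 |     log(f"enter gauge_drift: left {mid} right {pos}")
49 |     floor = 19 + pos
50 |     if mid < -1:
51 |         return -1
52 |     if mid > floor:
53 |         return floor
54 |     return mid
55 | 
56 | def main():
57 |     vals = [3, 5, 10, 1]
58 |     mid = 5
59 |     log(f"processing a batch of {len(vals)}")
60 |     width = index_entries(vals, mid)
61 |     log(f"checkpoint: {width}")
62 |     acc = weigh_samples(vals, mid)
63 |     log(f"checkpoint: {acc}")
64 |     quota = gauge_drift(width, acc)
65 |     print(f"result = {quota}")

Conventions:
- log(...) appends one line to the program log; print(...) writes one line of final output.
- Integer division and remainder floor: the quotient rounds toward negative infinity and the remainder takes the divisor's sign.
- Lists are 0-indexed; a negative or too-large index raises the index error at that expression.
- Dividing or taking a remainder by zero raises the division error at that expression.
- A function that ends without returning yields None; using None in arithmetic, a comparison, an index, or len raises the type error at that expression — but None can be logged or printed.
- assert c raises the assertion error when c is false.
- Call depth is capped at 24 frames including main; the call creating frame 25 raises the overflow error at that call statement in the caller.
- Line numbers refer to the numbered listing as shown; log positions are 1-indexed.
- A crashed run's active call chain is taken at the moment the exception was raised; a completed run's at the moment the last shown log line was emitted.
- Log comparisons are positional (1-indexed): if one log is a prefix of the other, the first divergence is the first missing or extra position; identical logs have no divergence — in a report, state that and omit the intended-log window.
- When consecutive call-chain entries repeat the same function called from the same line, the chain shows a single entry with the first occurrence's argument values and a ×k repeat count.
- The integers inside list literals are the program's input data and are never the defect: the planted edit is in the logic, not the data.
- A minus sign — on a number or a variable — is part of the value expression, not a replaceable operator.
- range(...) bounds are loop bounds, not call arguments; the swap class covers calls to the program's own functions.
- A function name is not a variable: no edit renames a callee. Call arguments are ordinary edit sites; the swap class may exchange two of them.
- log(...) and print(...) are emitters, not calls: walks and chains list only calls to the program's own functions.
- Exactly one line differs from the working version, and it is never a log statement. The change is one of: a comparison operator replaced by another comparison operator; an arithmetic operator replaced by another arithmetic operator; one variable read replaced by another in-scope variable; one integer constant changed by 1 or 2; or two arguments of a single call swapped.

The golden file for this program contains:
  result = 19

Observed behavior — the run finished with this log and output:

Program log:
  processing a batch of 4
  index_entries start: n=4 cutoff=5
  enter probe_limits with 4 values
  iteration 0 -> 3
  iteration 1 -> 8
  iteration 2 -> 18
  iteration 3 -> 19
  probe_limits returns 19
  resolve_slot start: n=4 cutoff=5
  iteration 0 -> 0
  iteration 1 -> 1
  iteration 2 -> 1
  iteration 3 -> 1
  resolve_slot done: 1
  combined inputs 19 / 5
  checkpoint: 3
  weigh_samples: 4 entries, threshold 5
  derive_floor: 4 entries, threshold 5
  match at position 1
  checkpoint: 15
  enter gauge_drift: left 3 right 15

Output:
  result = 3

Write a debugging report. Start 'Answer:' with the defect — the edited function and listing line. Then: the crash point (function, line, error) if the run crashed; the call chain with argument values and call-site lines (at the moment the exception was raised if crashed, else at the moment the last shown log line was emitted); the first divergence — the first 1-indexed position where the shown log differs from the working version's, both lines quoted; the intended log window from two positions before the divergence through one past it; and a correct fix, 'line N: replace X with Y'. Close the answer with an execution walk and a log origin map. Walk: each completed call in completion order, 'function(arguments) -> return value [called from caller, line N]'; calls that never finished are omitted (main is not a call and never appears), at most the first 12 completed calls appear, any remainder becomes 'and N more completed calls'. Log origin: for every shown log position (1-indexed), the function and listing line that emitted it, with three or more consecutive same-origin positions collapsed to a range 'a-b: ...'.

Answer: the defect is in resolve_slot at line 18.
Core observation: The log first diverges at position 15: the faulty run prints 'combined inputs 19 / 5' where the working version prints 'combined inputs 19 / 1'.
Call chain: main -> gauge_drift(3, 15) (called at line 64).
First divergence: at position 15 the run shows 'combined inputs 19 / 5' where the working version logs 'combined inputs 19 / 1'.
Intended log window:
  13: iteration 3 -> 1
  14: resolve_slot done: 1
  15: combined inputs 19 / 1
  16: checkpoint: 19
Execution walk:
  probe_limits([3, 5, 10, 1]) -> 19  [called from index_entries, line 28]
  resolve_slot([3, 5, 10, 1], 5) -> 5  [called from index_entries, line 29]
  index_entries([3, 5, 10, 1], 5) -> 3  [called from main, line 60]
  derive_floor([3, 5, 10, 1], 5) -> 1  [called from weigh_samples, line 43]
  weigh_samples([3, 5, 10, 1], 5) -> 15  [called from main, line 62]
  gauge_drift(3, 15) -> 3  [called from main, line 64]
Log origins:
  1: emitted by main (line 59)
  2: emitted by index_entries (line 27)
  3: emitted by probe_limits (line 2)
  4-7: emitted by probe_limits (line 6)
  8: emitted by probe_limits (line 7)
  9: emitted by resolve_slot (line 11)
  10-13: emitted by resolve_slot (line 16)
  14: emitted by resolve_slot (line 17)
  15: emitted by index_entries (line 30)
  16: emitted by main (line 61)
  17: emitted by weigh_samples (line 42)
  18: emitted by derive_floor (line 35)
  19: emitted by derive_floor (line 38)
  20: emitted by main (line 63)
  21: emitted by gauge_drift (line 48)
A correct fix: line 18: replace `floor` with `mark`.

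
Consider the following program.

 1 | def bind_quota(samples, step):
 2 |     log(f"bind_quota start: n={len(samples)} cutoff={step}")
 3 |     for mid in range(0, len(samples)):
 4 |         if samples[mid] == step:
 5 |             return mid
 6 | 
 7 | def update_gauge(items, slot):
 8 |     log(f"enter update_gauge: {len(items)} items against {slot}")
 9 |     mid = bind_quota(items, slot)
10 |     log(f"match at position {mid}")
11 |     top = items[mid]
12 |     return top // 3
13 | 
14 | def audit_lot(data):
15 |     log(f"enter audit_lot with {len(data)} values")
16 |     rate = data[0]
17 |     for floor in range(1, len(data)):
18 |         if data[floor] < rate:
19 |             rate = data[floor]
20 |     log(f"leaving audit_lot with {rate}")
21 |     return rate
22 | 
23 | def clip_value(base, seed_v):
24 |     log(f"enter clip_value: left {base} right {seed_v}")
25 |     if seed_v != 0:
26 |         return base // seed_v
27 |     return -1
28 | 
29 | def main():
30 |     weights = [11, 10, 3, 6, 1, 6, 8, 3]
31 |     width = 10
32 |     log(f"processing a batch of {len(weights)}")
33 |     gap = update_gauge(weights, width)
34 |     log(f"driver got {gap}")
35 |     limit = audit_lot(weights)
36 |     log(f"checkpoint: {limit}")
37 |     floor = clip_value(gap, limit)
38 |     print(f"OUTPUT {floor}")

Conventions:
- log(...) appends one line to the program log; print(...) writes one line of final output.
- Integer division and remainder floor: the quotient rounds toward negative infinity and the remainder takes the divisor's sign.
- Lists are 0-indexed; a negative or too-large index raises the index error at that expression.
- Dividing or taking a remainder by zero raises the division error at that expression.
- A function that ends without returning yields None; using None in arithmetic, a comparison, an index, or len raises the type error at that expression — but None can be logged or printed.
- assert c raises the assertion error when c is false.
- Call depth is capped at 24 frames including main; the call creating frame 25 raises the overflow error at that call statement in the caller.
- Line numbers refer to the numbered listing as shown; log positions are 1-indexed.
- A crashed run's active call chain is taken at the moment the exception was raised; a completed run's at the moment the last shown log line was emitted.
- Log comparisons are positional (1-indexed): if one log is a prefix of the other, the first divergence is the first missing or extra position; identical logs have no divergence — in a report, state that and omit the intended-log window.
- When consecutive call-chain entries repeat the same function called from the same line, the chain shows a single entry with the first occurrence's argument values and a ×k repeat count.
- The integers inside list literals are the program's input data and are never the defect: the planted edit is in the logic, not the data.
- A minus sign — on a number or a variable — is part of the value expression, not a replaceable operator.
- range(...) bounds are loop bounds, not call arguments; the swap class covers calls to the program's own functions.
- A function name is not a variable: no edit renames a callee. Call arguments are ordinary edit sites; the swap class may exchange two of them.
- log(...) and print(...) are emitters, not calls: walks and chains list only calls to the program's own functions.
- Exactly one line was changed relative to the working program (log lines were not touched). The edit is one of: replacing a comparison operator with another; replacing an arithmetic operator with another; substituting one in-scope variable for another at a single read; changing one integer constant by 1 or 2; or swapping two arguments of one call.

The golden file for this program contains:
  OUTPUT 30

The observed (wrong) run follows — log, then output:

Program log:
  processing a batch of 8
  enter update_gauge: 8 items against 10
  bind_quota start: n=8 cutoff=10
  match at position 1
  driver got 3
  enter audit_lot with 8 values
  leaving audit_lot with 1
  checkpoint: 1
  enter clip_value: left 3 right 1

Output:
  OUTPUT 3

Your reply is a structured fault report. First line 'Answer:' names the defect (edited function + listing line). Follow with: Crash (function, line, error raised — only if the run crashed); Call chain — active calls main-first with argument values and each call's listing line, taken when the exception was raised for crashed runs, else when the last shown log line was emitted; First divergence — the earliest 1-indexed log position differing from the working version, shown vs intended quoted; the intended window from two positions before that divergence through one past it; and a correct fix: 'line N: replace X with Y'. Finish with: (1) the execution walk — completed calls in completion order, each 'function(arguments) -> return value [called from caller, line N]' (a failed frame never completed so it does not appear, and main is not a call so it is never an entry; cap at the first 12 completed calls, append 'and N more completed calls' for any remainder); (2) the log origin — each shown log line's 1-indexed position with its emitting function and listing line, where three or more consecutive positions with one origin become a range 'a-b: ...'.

Answer: the defect is in update_gauge at line 12.
Core observation: Everything matches until log position 5, which reads 'driver got 3' in place of 'driver got 30'.
Call chain: main -> clip_value(3, 1) (called at line 37).
First divergence: position 5 — shown 'driver got 3', intended 'driver got 30'.
Intended log window:
  3: bind_quota start: n=8 cutoff=10
  4: match at position 1
  5: driver got 30
  6: enter audit_lot with 8 values
Execution walk:
  bind_quota([11, 10, 3, 6, 1, 6, 8, 3], 10) -> 1  [called from update_gauge, line 9]
  update_gauge([11, 10, 3, 6, 1, 6, 8, 3], 10) -> 3  [called from main, line 33]
  audit_lot([11, 10, 3, 6, 1, 6, 8, 3]) -> 1  [called from main, line 35]
  clip_value(3, 1) -> 3  [called from main, line 37]
Log line origins:
  1: emitted by main (line 32)
  2: emitted by update_gauge (line 8)
  3: emitted by bind_quota (line 2)
  4: emitted by update_gauge (line 10)
  5: emitted by main (line 34)
  6: emitted by audit_lot (line 15)
  7: emitted by audit_lot (line 20)
  8: emitted by main (line 36)
  9: emitted by clip_value (line 24)
A correct fix: line 12: replace `//` with `*`.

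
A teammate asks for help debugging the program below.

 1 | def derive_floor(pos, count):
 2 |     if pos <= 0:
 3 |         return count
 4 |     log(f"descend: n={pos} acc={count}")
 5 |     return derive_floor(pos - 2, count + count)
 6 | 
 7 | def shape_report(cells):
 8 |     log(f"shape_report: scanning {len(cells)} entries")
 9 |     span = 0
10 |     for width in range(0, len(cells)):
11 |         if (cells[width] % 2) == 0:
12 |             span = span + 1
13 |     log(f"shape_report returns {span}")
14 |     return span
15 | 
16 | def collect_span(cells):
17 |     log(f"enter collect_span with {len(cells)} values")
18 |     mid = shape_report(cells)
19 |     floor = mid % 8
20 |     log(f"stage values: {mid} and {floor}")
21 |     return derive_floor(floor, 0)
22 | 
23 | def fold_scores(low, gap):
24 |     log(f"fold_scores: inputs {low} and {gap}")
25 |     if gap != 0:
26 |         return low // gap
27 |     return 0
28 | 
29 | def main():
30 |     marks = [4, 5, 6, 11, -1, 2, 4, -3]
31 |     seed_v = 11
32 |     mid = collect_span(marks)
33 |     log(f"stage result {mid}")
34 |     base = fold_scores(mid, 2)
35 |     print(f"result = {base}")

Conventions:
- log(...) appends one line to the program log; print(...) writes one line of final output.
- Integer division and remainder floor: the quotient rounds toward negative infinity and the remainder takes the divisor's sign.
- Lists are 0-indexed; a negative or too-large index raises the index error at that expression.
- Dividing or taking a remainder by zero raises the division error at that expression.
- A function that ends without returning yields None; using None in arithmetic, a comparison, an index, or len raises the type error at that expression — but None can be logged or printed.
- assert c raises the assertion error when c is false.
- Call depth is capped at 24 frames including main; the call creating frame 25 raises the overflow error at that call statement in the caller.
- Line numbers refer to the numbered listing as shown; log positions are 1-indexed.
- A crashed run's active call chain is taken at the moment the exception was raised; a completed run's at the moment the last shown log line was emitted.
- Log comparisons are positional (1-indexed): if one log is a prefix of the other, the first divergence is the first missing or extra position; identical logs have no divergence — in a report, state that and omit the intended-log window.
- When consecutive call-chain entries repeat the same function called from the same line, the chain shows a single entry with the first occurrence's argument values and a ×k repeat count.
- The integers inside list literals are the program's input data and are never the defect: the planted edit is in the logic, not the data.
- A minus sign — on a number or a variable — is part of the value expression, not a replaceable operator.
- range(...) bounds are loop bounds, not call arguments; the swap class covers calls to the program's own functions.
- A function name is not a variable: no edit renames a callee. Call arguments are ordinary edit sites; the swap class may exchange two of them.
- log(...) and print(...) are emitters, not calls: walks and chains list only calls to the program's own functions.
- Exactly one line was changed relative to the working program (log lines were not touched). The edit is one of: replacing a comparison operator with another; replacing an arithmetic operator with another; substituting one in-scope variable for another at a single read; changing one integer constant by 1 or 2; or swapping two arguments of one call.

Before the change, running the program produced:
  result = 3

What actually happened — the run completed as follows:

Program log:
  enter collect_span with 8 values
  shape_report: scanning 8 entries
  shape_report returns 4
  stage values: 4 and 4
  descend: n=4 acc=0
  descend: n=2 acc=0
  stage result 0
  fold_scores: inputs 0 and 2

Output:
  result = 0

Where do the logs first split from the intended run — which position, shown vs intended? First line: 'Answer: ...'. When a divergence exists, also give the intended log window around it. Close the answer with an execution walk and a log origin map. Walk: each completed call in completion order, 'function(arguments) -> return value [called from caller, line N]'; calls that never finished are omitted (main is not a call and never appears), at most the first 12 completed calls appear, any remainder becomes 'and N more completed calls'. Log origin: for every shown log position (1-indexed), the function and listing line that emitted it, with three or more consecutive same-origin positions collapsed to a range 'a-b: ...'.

Answer: position 6 — the shown line 'descend: n=2 acc=0' should read 'descend: n=2 acc=4'.
Intended log window:
  4: stage values: 4 and 4
  5: descend: n=4 acc=0
  6: descend: n=2 acc=4
  7: stage result 6
Execution walk:
  shape_report([4, 5, 6, 11, -1, 2, 4, -3]) -> 4  [called from collect_span, line 18]
  derive_floor(0, 0) -> 0  [called from derive_floor, line 5]
  derive_floor(2, 0) -> 0  [called from derive_floor, line 5]
  derive_floor(4, 0) -> 0  [called from collect_span, line 21]
  collect_span([4, 5, 6, 11, -1, 2, 4, -3]) -> 0  [called from main, line 32]
  fold_scores(0, 2) -> 0  [called from main, line 34]
Log line origins:
  1: from collect_span, line 17
  2: from shape_report, line 8
  3: from shape_report, line 13
  4: from collect_span, line 20
  5: from derive_floor, line 4
  6: from derive_floor, line 4
  7: from main, line 33
  8: from fold_scores, line 24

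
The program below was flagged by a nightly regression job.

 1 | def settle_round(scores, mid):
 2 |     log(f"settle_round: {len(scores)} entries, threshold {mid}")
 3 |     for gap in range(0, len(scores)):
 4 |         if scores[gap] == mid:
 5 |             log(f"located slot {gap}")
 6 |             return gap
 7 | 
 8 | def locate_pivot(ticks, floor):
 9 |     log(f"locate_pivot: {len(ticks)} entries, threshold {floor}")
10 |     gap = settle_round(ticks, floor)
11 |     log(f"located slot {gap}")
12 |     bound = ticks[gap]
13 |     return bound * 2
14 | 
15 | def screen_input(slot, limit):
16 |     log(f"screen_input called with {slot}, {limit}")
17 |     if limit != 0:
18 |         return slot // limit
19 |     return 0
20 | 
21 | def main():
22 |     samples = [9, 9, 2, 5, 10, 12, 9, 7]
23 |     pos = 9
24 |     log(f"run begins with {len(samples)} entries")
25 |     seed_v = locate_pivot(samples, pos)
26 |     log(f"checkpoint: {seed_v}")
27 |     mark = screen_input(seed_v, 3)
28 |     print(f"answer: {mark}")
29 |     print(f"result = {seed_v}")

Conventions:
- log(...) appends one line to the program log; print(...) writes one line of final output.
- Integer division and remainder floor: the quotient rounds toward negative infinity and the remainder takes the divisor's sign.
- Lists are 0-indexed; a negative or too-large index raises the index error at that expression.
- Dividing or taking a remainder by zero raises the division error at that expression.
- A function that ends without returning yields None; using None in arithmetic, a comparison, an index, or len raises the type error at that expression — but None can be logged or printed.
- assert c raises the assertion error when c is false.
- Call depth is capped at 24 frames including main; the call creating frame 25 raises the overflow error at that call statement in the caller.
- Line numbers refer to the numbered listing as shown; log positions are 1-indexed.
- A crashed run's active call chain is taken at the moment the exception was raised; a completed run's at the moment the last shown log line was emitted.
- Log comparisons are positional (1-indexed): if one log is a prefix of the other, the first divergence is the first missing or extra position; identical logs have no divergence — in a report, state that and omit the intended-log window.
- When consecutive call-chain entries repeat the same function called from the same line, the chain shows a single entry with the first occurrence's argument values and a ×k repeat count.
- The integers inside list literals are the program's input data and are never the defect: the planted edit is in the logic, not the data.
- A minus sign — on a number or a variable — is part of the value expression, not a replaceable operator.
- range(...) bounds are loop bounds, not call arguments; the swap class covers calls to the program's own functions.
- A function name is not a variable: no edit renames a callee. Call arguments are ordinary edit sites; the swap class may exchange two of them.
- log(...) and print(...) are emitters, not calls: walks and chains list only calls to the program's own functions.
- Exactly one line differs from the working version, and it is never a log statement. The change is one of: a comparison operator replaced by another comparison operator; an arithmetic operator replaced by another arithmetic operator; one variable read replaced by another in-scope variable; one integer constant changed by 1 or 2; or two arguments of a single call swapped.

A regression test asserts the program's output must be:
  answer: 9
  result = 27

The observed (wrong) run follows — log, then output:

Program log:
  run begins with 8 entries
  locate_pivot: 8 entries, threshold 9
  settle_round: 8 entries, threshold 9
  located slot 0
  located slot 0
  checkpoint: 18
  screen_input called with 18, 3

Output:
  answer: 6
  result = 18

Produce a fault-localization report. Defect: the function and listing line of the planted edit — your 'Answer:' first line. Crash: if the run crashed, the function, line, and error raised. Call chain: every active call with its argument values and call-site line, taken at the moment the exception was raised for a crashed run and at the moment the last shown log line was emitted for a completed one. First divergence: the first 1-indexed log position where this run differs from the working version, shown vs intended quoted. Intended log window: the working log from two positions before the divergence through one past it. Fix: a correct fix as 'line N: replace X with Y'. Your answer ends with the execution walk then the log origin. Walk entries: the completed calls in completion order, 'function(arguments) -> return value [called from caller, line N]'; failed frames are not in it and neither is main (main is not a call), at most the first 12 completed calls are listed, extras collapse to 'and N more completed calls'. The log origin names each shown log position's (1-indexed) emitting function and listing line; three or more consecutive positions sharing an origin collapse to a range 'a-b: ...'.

Answer: the defect is in locate_pivot at line 13.
Key observation: Everything matches until log position 6, which reads 'checkpoint: 18' in place of 'checkpoint: 27'.
Call chain: main -> screen_input(18, 3) (called at line 27).
First divergence: position 6 — shown 'checkpoint: 18', intended 'checkpoint: 27'.
Intended log window:
  4: located slot 0
  5: located slot 0
  6: checkpoint: 27
  7: screen_input called with 27, 3
Execution walk:
  settle_round([9, 9, 2, 5, 10, 12, 9, 7], 9) -> 0  [called from locate_pivot, line 10]
  locate_pivot([9, 9, 2, 5, 10, 12, 9, 7], 9) -> 18  [called from main, line 25]
  screen_input(18, 3) -> 6  [called from main, line 27]
Log origin:
  1: logged in main at line 24
  2: logged in locate_pivot at line 9
  3: logged in settle_round at line 2
  4: logged in settle_round at line 5
  5: logged in locate_pivot at line 11
  6: logged in main at line 26
  7: logged in screen_input at line 16
A correct fix: line 13: replace `2` with `3`.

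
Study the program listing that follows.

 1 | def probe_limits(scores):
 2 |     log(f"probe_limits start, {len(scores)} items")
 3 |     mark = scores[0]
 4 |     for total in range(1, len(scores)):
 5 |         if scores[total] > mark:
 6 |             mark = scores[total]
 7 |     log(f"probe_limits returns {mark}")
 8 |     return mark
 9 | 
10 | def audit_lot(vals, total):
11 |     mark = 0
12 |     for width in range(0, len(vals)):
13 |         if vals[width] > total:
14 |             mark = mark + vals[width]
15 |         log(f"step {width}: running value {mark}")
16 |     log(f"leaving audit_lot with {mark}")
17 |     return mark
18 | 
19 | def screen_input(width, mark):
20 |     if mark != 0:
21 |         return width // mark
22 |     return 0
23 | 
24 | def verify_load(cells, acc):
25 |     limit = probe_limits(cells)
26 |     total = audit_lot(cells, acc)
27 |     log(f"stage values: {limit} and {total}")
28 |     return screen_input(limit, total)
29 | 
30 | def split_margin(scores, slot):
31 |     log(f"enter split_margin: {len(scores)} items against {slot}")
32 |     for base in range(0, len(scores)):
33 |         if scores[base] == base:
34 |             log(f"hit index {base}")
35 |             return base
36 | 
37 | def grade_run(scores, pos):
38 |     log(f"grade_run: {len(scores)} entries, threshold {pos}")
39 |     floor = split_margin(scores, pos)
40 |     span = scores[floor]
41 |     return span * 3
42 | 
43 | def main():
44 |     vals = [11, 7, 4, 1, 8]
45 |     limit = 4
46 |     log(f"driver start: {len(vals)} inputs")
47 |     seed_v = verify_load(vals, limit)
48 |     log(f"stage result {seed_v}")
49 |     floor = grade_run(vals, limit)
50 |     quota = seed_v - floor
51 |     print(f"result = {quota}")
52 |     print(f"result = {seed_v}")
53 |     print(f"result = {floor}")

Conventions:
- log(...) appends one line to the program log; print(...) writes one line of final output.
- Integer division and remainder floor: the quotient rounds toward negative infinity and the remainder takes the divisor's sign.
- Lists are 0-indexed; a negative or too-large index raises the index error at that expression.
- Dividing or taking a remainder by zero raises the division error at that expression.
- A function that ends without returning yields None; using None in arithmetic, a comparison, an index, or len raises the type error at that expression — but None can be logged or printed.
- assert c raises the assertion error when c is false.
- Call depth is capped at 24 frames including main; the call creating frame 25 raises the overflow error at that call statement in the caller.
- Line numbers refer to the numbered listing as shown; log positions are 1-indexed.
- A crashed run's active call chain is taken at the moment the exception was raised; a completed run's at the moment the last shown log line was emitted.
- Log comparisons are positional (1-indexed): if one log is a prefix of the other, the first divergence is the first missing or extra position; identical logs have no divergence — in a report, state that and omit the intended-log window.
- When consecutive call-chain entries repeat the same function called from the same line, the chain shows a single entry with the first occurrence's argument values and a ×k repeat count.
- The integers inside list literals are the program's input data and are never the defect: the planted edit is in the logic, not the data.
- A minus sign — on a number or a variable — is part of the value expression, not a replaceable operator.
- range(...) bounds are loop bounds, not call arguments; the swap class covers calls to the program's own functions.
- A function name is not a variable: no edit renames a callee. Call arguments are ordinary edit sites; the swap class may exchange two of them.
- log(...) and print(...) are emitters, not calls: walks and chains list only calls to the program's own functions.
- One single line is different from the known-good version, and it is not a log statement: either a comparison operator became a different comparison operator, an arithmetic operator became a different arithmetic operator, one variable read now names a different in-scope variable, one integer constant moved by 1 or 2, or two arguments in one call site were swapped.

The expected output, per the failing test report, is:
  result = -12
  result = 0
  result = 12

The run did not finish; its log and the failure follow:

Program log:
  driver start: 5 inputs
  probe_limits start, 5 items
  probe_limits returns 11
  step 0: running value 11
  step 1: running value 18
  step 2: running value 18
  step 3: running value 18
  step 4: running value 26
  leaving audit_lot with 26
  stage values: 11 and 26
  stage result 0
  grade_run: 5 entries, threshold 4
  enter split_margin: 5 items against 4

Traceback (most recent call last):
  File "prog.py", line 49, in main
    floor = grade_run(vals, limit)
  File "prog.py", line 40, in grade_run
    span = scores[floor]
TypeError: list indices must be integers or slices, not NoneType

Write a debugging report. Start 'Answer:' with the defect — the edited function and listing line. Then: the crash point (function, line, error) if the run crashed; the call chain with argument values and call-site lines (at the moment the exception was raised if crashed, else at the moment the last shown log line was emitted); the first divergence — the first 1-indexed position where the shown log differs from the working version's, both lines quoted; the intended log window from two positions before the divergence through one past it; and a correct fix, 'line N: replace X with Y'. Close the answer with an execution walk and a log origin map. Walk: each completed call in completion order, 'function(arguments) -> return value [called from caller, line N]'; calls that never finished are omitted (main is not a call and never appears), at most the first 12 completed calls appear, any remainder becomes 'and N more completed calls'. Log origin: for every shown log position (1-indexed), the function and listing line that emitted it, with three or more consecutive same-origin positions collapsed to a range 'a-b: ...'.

Answer: the defect is in split_margin at line 33.
Key fact: The log ends early — 13 lines, where the working version next logs 'hit index 2'.
Crash: grade_run, line 40, TypeError.
Call chain: main -> grade_run([11, 7, 4, 1, 8], 4) (called at line 49).
First divergence: position 14 (shown log ended at 13 lines; the working version continues: 'hit index 2').
Intended log window:
  12: grade_run: 5 entries, threshold 4
  13: enter split_margin: 5 items against 4
  14: hit index 2
Execution walk:
  probe_limits([11, 7, 4, 1, 8]) -> 11  [called from verify_load, line 25]
  audit_lot([11, 7, 4, 1, 8], 4) -> 26  [called from verify_load, line 26]
  screen_input(11, 26) -> 0  [called from verify_load, line 28]
  verify_load([11, 7, 4, 1, 8], 4) -> 0  [called from main, line 47]
  split_margin([11, 7, 4, 1, 8], 4) -> None  [called from grade_run, line 39]
Log line origins:
  1: from main, line 46
  2: from probe_limits, line 2
  3: from probe_limits, line 7
  4-8: from audit_lot, line 15
  9: from audit_lot, line 16
  10: from verify_load, line 27
  11: from main, line 48
  12: from grade_run, line 38
  13: from split_margin, line 31
A correct fix: line 33: replace `scores[base] == base` with `scores[base] == slot`.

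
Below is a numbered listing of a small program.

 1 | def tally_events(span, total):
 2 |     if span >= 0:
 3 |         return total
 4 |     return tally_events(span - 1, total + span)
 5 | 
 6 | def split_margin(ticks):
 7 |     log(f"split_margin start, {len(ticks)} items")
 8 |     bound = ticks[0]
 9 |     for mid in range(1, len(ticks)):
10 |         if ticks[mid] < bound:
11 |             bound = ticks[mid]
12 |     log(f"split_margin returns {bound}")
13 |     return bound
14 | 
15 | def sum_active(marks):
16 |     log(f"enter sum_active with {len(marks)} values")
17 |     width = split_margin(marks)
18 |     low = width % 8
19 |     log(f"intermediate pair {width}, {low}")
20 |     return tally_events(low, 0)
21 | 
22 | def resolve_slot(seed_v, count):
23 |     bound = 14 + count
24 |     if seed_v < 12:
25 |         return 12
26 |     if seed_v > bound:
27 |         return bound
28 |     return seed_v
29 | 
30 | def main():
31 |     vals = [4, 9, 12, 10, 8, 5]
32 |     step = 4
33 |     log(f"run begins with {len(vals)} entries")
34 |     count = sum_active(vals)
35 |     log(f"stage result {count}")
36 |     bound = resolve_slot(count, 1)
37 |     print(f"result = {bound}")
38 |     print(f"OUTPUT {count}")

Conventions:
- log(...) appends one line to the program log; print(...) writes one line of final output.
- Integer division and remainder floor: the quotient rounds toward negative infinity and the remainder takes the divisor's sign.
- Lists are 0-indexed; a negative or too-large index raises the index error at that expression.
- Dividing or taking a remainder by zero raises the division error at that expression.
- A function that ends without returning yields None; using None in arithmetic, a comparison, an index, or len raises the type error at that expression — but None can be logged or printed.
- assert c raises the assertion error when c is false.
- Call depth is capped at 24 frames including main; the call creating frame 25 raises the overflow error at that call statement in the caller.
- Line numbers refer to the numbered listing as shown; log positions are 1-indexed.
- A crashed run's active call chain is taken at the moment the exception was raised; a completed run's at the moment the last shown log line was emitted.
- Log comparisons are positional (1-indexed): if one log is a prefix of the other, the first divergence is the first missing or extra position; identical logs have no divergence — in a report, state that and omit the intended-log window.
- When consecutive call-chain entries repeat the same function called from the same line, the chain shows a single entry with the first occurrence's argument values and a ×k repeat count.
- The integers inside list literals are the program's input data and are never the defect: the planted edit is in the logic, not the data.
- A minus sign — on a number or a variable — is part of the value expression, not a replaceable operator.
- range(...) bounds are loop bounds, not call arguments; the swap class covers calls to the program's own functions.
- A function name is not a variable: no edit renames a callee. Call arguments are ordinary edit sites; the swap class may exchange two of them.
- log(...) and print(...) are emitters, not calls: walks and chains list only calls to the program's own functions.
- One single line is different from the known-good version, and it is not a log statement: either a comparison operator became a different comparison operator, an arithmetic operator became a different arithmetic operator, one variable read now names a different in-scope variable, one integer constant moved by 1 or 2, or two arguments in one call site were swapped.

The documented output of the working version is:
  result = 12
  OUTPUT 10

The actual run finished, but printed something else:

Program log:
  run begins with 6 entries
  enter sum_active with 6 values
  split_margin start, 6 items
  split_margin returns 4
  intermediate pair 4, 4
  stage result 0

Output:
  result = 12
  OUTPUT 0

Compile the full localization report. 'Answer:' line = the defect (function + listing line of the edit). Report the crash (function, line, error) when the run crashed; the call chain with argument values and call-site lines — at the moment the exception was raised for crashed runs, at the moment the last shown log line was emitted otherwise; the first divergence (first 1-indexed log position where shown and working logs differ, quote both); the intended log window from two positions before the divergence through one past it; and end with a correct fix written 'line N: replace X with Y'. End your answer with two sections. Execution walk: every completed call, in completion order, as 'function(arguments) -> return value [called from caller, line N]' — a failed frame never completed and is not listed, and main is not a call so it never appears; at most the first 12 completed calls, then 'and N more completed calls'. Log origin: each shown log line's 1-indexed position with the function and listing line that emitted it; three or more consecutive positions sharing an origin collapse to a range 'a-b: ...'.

Answer: the defect is in tally_events at line 2.
Key fact: Log line 6 is where behavior first shows: 'stage result 0' appears instead of 'stage result 10'.
Call chain: main.
First divergence: position 6 — the shown line 'stage result 0' should read 'stage result 10'.
Intended log window:
  4: split_margin returns 4
  5: intermediate pair 4, 4
  6: stage result 10
Execution walk:
  split_margin([4, 9, 12, 10, 8, 5]) -> 4  [called from sum_active, line 17]
  tally_events(4, 0) -> 0  [called from sum_active, line 20]
  sum_active([4, 9, 12, 10, 8, 5]) -> 0  [called from main, line 34]
  resolve_slot(0, 1) -> 12  [called from main, line 36]
Log origin:
  1: logged in main at line 33
  2: logged in sum_active at line 16
  3: logged in split_margin at line 7
  4: logged in split_margin at line 12
  5: logged in sum_active at line 19
  6: logged in main at line 35
A correct fix: line 2: replace `>=` with `<=`.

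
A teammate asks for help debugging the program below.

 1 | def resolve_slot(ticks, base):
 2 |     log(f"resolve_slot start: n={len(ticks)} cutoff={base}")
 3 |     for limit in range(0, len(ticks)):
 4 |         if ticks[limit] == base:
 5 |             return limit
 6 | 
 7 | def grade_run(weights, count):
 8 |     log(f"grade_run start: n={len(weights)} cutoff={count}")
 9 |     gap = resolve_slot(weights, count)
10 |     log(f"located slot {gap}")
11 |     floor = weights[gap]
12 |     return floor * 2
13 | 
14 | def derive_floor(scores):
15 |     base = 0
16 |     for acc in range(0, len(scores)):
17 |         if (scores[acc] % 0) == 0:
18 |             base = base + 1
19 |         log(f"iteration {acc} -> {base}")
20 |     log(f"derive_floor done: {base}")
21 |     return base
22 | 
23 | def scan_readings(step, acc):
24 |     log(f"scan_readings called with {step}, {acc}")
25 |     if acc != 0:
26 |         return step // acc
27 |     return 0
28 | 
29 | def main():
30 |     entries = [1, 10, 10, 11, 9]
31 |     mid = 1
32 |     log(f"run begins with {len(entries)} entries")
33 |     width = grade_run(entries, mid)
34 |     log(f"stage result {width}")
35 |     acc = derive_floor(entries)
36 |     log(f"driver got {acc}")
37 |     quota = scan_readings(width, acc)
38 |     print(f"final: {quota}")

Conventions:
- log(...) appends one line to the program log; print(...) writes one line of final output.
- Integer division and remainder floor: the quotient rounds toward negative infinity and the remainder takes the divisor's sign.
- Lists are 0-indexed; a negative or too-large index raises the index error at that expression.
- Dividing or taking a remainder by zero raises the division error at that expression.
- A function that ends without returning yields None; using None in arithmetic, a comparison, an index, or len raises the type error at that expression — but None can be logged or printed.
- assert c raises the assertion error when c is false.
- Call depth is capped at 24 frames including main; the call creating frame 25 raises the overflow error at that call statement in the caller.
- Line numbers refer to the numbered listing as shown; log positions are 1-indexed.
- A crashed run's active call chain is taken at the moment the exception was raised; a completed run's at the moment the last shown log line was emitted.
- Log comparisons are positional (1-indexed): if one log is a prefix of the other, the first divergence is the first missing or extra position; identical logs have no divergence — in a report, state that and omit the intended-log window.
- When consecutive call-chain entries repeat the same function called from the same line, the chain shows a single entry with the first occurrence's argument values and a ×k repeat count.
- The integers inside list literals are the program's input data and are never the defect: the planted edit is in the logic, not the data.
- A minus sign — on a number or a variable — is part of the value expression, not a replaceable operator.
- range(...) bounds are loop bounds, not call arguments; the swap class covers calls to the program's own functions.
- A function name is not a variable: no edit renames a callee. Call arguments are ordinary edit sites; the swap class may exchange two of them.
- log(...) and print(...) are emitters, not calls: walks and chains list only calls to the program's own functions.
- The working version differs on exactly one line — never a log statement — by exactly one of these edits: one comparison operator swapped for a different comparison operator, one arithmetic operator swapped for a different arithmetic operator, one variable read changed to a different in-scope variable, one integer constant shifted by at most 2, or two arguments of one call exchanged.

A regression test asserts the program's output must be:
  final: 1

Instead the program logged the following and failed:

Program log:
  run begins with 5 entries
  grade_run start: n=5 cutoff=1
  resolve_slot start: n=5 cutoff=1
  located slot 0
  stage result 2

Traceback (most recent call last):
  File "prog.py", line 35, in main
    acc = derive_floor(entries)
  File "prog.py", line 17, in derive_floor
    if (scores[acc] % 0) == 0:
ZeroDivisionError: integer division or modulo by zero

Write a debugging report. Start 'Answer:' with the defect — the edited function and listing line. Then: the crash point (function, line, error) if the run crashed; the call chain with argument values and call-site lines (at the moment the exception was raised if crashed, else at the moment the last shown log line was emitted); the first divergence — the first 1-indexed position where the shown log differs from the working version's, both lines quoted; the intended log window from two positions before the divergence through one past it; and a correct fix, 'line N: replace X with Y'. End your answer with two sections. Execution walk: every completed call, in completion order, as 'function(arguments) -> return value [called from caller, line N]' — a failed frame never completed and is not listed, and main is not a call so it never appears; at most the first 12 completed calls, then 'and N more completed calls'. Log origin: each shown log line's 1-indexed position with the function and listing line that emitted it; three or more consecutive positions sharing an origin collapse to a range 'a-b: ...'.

Answer: the defect is in derive_floor at line 17.
The tell: The log ends early — 5 lines, where the working version next logs 'iteration 0 -> 0'.
Crash: derive_floor, line 17, ZeroDivisionError.
Call chain: main -> derive_floor([1, 10, 10, 11, 9]) (called at line 35).
First divergence: position 6 — after 5 matching lines the faulty run goes silent; intended next line 'iteration 0 -> 0'.
Intended log window:
  4: located slot 0
  5: stage result 2
  6: iteration 0 -> 0
  7: iteration 1 -> 1
Execution walk:
  resolve_slot([1, 10, 10, 11, 9], 1) -> 0  [called from grade_run, line 9]
  grade_run([1, 10, 10, 11, 9], 1) -> 2  [called from main, line 33]
Origin of each log line:
  1 — main, line 32
  2 — grade_run, line 8
  3 — resolve_slot, line 2
  4 — grade_run, line 10
  5 — main, line 34
A correct fix: line 17: replace `scores[acc] % 0` with `scores[acc] % 2`.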